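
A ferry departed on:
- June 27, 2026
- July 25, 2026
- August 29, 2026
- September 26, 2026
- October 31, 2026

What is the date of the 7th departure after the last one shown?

Every date is a Saturday; gaps 28, 35, 28, 35 days.
Each is the last Saturday of its month (at least one falls on the 29th or later, ruling out '4th Saturday').
November 2026 ends with Saturday November 28, 2026.
December 2026 ends with Saturday December 26, 2026.
January 2027 ends with Saturday January 30, 2027.
February 2027 ends with Saturday February 27, 2027.
Last Saturday of March 2027: March 27, 2027.
April 2027 ends with Saturday April 24, 2027.
May 2027 ends with Saturday May 29, 2027.

May 29, 2027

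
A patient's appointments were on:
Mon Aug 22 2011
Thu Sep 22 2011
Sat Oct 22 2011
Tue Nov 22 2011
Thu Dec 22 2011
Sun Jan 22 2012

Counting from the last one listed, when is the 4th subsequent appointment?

Gaps: 31, 30, 31, 30, 31 days — not constant. Every event is on the 22nd of the month.
Pattern: the 22nd of each month.
February 2012: Wed Feb 22 2012.
March 2012: Thu Mar 22 2012.
April 2012: Sun Apr 22 2012.
May 2012: Tue May 22 2012.

Tue May 22 2012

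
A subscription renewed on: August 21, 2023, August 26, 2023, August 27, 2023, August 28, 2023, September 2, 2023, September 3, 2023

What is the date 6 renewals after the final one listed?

September 17, 2023

The gap pattern 5, 1, 1, 5, 1 repeats every 3 events.
These are the Mondays, Saturdays and Sundays of each week.
The following Monday is September 4, 2023.
Next Saturday: September 9, 2023.
The following Sunday is September 10, 2023.
Next Monday: September 11, 2023.
The following Saturday is September 16, 2023.
The following Sunday is September 17, 2023.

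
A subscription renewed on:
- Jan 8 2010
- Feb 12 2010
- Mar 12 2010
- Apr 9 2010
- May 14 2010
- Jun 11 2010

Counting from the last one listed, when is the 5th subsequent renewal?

Nov 12 2010

All dates are Fridays, 35, 28, 28, 35, 28 days apart.
Specifically, the 2nd Friday of each month.
July 2010 — 2nd Friday is Jul 9 2010.
August 2010 — 2nd Friday is Aug 13 2010.
2nd Friday of September 2010: Sep 10 2010.
2nd Friday of October 2010: Oct 8 2010.
2nd Friday of November 2010: Nov 12 2010.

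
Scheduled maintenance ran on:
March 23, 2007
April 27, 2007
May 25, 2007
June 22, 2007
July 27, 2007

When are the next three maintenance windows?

These are Fridays at 28- or 35-day spacing (35, 28, 28, 35).
The pattern: 4th Friday of the month.
August 2007 — 4th Friday is August 24, 2007.
September 2007 — 4th Friday is September 28, 2007.
4th Friday of October 2007: October 26, 2007.

August 24, 2007; September 28, 2007; October 26, 2007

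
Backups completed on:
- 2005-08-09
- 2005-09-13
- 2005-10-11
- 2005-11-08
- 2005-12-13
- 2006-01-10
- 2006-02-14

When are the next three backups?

2006-03-14, 2006-04-11, 2006-05-09

These are Tuesdays at 28- or 35-day spacing (35, 28, 28, 35, 28, 35).
The pattern: 2nd Tuesday of the month.
March 2006 — 2nd Tuesday is 2006-03-14.
2nd Tuesday of April 2006: 2006-04-11.
2nd Tuesday of May 2006: 2006-05-09.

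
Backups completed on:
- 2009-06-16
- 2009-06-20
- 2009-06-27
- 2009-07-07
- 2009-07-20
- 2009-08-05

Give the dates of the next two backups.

Gaps: 4, 7, 10, 13, 16 days — each gap is 3 larger than the previous one.
Next gap: 19 days. 2009-08-05 + 19 days = 2009-08-24.
Next gap: 22 days. 2009-08-24 + 22 days = 2009-09-15.

2009-08-24, 2009-09-15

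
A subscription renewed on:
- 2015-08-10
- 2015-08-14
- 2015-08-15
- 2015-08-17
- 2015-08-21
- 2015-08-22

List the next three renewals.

2015-08-24, 2015-08-28, 2015-08-29

Gaps: 4, 1, 2, 4, 1 days — not constant, but cyclic with period 3.
The events fall on every Monday, Friday and Saturday.
The following Monday is 2015-08-24.
The following Friday is 2015-08-28.
The following Saturday is 2015-08-29.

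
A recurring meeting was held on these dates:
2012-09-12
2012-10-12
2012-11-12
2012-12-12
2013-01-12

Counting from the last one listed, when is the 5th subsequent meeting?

2013-06-12

Each date is the 12th; the gaps (30, 31, 30, 31) track the month lengths.
The rule is the 12th of each month.
February 2013: 2013-02-12.
Next: March 2013 → 2013-03-12.
Next: April 2013 → 2013-04-12.
Next: May 2013 → 2013-05-12.
Next: June 2013 → 2013-06-12.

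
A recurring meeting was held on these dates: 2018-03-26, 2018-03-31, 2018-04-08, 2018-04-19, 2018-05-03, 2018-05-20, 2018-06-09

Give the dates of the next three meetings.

2018-07-02, 2018-07-28, 2018-08-26

Gaps: 5, 8, 11, 14, 17, 20 days — each gap is 3 larger than the previous one.
Next gap: 23 days. 2018-06-09 + 23 days = 2018-07-02.
Next gap: 26 days. 2018-07-02 + 26 days = 2018-07-28.
Next gap: 29 days. 2018-07-28 + 29 days = 2018-08-26.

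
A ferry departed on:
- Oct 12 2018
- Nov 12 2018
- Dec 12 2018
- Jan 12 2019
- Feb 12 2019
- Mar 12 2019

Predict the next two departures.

Apr 12 2019, May 12 2019

The day-of-month is always 12 (31, 30, 31, 31, 28 days between events).
So this recurs on the 12th of each month.
April 2019: Apr 12 2019.
May 2019: May 12 2019.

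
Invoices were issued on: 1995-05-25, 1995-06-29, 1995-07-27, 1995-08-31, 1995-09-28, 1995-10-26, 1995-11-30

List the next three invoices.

These are Thursdays with 35, 28, 35, 28, 28, 35-day gaps.
Each is the final Thursday of its month — 1995-06-29 is past the 28th, so '4th Thursday' doesn't fit.
December 1995 ends with Thursday 1995-12-28.
January 1996 ends with Thursday 1996-01-25.
February 1996 ends with Thursday 1996-02-29.

1995-12-28, 1996-01-25, 1996-02-29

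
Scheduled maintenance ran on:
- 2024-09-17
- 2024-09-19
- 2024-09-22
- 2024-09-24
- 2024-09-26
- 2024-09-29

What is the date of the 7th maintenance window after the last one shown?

2024-10-15

The gap pattern 2, 3, 2, 2, 3 repeats every 3 events.
These are the Tuesdays, Thursdays and Sundays of each week.
Next Tuesday: 2024-10-01.
Next Thursday: 2024-10-03.
The following Sunday is 2024-10-06.
Next Tuesday: 2024-10-08.
The following Thursday is 2024-10-10.
Next Sunday: 2024-10-13.
Next Tuesday: 2024-10-15.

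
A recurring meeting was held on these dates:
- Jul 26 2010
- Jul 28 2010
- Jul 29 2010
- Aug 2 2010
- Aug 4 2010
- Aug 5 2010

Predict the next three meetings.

Aug 9 2010, Aug 11 2010, Aug 12 2010

The gap pattern 2, 1, 4, 2, 1 repeats every 3 events.
These are the Mondays, Wednesdays and Thursdays of each week.
The following Monday is Aug 9 2010.
The following Wednesday is Aug 11 2010.
The following Thursday is Aug 12 2010.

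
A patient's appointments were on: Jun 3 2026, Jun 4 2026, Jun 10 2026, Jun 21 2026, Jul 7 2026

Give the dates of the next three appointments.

Jul 28 2026, Aug 23 2026, Sep 23 2026

The spacing grows by 5 each time: 1, 6, 11, 16 days.
Next gap: 21 days. Jul 7 2026 + 21 days = Jul 28 2026.
Next gap: 26 days. Jul 28 2026 + 26 days = Aug 23 2026.
Next gap: 31 days. Aug 23 2026 + 31 days = Sep 23 2026.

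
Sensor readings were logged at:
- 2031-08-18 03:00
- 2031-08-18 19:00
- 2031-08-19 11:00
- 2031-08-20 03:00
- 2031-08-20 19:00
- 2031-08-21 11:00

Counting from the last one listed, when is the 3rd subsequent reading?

The interval is a steady 16 hours (16, 16, 16, 16, 16).
2031-08-21 11:00 + 16 h = 2031-08-22 03:00.
2031-08-22 03:00 + 16 h = 2031-08-22 19:00.
2031-08-22 19:00 + 16 h = 2031-08-23 11:00.

2031-08-23 11:00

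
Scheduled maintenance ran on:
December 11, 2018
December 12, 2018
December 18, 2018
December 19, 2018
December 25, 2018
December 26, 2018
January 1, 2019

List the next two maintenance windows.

The gap pattern 1, 6, 1, 6, 1, 6 repeats every 2 events.
These are the Tuesdays and Wednesdays of each week.
Next Wednesday: January 2, 2019.
Next Tuesday: January 8, 2019.

January 2, 2019; January 8, 2019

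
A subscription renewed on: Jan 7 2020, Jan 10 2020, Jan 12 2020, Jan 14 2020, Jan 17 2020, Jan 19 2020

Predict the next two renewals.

The gap pattern 3, 2, 2, 3, 2 repeats every 3 events.
These are the Tuesdays, Fridays and Sundays of each week.
Next Tuesday: Jan 21 2020.
Next Friday: Jan 24 2020.

Jan 21 2020, Jan 24 2020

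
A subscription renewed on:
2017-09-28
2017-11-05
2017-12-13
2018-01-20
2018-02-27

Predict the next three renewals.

The spacing is 38, 38, 38, 38 days — always 38 days.
2018-02-27 + 38 days = 2018-04-06.
2018-04-06 + 38 days = 2018-05-14.
2018-05-14 + 38 days = 2018-06-21.

2018-04-06, 2018-05-14, 2018-06-21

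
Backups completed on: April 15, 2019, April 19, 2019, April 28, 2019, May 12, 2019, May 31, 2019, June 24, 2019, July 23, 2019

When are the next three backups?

The spacing grows by 5 each time: 4, 9, 14, 19, 24, 29 days.
Next gap: 34 days. July 23, 2019 + 34 days = August 26, 2019.
Next gap: 39 days. August 26, 2019 + 39 days = October 4, 2019.
Next gap: 44 days. October 4, 2019 + 44 days = November 17, 2019.

August 26, 2019; October 4, 2019; November 17, 2019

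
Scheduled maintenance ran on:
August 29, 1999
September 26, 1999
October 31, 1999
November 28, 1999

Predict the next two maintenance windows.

December 26, 1999; January 30, 2000

Every date is a Sunday; gaps 28, 35, 28 days.
Each is the last Sunday of its month (at least one falls on the 29th or later, ruling out '4th Sunday').
Last Sunday of December 1999: December 26, 1999.
January 2000 ends with Sunday January 30, 2000.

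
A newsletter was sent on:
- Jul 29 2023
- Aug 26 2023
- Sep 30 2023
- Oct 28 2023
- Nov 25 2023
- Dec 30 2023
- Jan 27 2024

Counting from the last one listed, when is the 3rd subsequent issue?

Apr 27 2024

All Saturdays; the gaps (28, 35, 28, 28, 35, 28) vary with month length.
This is the last Saturday of each month.
Last Saturday of February 2024: Feb 24 2024.
Last Saturday of March 2024: Mar 30 2024.
Last Saturday of April 2024: Apr 27 2024.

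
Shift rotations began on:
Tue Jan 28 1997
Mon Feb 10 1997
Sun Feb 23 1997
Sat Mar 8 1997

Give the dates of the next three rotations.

Fri Mar 21 1997, Thu Apr 3 1997, Wed Apr 16 1997

The spacing is 13, 13, 13 days — always 13 days.
Sat Mar 8 1997 + 13 days = Fri Mar 21 1997.
Fri Mar 21 1997 + 13 days = Thu Apr 3 1997.
Thu Apr 3 1997 + 13 days = Wed Apr 16 1997.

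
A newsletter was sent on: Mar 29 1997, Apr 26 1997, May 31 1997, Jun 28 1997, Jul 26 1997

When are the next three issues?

Every date is a Saturday; gaps 28, 35, 28, 28 days.
Each is the last Saturday of its month (at least one falls on the 29th or later, ruling out '4th Saturday').
August 1997 ends with Saturday Aug 30 1997.
Last Saturday of September 1997: Sep 27 1997.
October 1997 ends with Saturday Oct 25 1997.

Aug 30 1997, Sep 27 1997, Oct 25 1997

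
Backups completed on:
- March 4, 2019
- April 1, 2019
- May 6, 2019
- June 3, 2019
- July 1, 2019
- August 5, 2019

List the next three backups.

All dates are Mondays, 28, 35, 28, 28, 35 days apart.
Specifically, the 1st Monday of each month.
September 2019 — 1st Monday is September 2, 2019.
1st Monday of October 2019: October 7, 2019.
1st Monday of November 2019: November 4, 2019.

September 2, 2019; October 7, 2019; November 4, 2019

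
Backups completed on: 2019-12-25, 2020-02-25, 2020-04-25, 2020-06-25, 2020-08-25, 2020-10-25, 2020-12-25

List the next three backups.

Gaps: 62, 60, 61, 61, 61, 61 days — not constant. Every event is on the 25th of the month.
Pattern: the 25th of every 2 months.
February 2021: 2021-02-25.
April 2021: 2021-04-25.
Next: June 2021 → 2021-06-25.

2021-02-25, 2021-04-25, 2021-06-25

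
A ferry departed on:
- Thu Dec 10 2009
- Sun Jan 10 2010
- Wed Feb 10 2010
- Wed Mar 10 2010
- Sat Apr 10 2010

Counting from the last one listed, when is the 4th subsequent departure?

Tue Aug 10 2010

The day-of-month is always 10 (31, 31, 28, 31 days between events).
So this recurs on the 10th of each month.
May 2010: Mon May 10 2010.
Next: June 2010 → Thu Jun 10 2010.
Next: July 2010 → Sat Jul 10 2010.
Next: August 2010 → Tue Aug 10 2010.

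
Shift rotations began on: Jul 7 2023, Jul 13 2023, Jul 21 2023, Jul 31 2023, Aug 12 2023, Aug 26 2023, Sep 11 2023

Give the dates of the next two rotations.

Intervals are 6, 8, 10, 12, 14, 16 days — an arithmetic progression with common difference 2.
Next gap: 18 days. Sep 11 2023 + 18 days = Sep 29 2023.
Next gap: 20 days. Sep 29 2023 + 20 days = Oct 19 2023.

Sep 29 2023, Oct 19 2023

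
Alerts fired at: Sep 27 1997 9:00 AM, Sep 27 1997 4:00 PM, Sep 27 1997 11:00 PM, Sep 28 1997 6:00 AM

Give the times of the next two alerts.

The interval is a steady 7 hours (7, 7, 7).
Sep 28 1997 6:00 AM + 7 h = Sep 28 1997 1:00 PM.
Sep 28 1997 1:00 PM + 7 h = Sep 28 1997 8:00 PM.

Sep 28 1997 1:00 PM, Sep 28 1997 8:00 PM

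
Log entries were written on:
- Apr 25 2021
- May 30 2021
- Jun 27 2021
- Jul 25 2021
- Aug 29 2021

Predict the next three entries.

All Sundays; the gaps (35, 28, 28, 35) vary with month length.
This is the last Sunday of each month.
September 2021 ends with Sunday Sep 26 2021.
October 2021 ends with Sunday Oct 31 2021.
Last Sunday of November 2021: Nov 28 2021.

Sep 26 2021, Oct 31 2021, Nov 28 2021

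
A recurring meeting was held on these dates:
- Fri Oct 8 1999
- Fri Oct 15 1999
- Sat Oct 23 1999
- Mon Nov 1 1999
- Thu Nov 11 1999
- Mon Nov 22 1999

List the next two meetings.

Sat Dec 4 1999, Fri Dec 17 1999

Intervals are 7, 8, 9, 10, 11 days — an arithmetic progression with common difference 1.
Next gap: 12 days. Mon Nov 22 1999 + 12 days = Sat Dec 4 1999.
Next gap: 13 days. Sat Dec 4 1999 + 13 days = Fri Dec 17 1999.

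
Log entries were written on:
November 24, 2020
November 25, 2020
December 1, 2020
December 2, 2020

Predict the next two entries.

December 8, 2020; December 9, 2020

Every event lands on a Tuesday or Wednesday (gaps cycle 1, 6, 1).
So the schedule is: every Tuesday and Wednesday.
The following Tuesday is December 8, 2020.
Next Wednesday: December 9, 2020.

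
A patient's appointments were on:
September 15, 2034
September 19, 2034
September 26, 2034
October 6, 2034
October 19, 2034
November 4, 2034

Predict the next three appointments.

Intervals are 4, 7, 10, 13, 16 days — an arithmetic progression with common difference 3.
Next gap: 19 days. November 4, 2034 + 19 days = November 23, 2034.
Next gap: 22 days. November 23, 2034 + 22 days = December 15, 2034.
Next gap: 25 days. December 15, 2034 + 25 days = January 9, 2035.

November 23, 2034; December 15, 2034; January 9, 2035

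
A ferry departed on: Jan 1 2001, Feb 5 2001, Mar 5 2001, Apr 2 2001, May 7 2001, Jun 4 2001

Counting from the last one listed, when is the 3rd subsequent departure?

Sep 3 2001

All dates are Mondays, 35, 28, 28, 35, 28 days apart.
Specifically, the 1st Monday of each month.
1st Monday of July 2001: Jul 2 2001.
1st Monday of August 2001: Aug 6 2001.
1st Monday of September 2001: Sep 3 2001.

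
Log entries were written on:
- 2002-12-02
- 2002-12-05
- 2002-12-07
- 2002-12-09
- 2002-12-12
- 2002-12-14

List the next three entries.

2002-12-16, 2002-12-19, 2002-12-21

The gap pattern 3, 2, 2, 3, 2 repeats every 3 events.
These are the Mondays, Thursdays and Saturdays of each week.
Next Monday: 2002-12-16.
Next Thursday: 2002-12-19.
Next Saturday: 2002-12-21.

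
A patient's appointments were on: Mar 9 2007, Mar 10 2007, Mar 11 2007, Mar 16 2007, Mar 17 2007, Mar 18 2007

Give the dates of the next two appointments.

Mar 23 2007, Mar 24 2007

Every event lands on a Friday or Saturday or Sunday (gaps cycle 1, 1, 5, 1, 1).
So the schedule is: every Friday, Saturday and Sunday.
The following Friday is Mar 23 2007.
Next Saturday: Mar 24 2007.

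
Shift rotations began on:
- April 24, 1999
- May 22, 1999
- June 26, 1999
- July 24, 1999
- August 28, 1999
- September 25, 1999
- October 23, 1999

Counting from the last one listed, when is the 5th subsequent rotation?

All dates are Saturdays, 28, 35, 28, 35, 28, 28 days apart.
Specifically, the 4th Saturday of each month.
November 1999 — 4th Saturday is November 27, 1999.
4th Saturday of December 1999: December 25, 1999.
January 2000 — 4th Saturday is January 22, 2000.
February 2000 — 4th Saturday is February 26, 2000.
4th Saturday of March 2000: March 25, 2000.

March 25, 2000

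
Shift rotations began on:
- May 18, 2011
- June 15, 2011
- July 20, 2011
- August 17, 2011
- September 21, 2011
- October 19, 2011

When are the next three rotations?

Gaps: 28, 35, 28, 35, 28 days — a mix of 28 and 35. Every date is a Wednesday.
Each is the 3rd Wednesday of its month.
November 2011 — 3rd Wednesday is November 16, 2011.
3rd Wednesday of December 2011: December 21, 2011.
January 2012 — 3rd Wednesday is January 18, 2012.

November 16, 2011; December 21, 2011; January 18, 2012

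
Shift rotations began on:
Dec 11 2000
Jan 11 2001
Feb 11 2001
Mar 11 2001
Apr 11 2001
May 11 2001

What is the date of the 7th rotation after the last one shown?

Dec 11 2001

The day-of-month is always 11 (31, 31, 28, 31, 30 days between events).
So this recurs on the 11th of each month.
June 2001: Jun 11 2001.
Next: July 2001 → Jul 11 2001.
August 2001: Aug 11 2001.
September 2001: Sep 11 2001.
Next: October 2001 → Oct 11 2001.
Next: November 2001 → Nov 11 2001.
December 2001: Dec 11 2001.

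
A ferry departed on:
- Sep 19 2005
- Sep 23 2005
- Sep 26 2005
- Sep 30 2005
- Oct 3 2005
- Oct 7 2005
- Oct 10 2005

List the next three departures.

The gap pattern 4, 3, 4, 3, 4, 3 repeats every 2 events.
These are the Mondays and Fridays of each week.
The following Friday is Oct 14 2005.
Next Monday: Oct 17 2005.
Next Friday: Oct 21 2005.

Oct 14 2005, Oct 17 2005, Oct 21 2005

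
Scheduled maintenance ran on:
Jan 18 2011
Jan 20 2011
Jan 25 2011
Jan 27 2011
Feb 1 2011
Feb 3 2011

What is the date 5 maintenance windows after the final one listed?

Feb 22 2011

The gap pattern 2, 5, 2, 5, 2 repeats every 2 events.
These are the Tuesdays and Thursdays of each week.
Next Tuesday: Feb 8 2011.
The following Thursday is Feb 10 2011.
Next Tuesday: Feb 15 2011.
Next Thursday: Feb 17 2011.
Next Tuesday: Feb 22 2011.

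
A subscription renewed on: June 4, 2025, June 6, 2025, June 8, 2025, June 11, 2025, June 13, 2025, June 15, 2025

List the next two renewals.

June 18, 2025; June 20, 2025

Every event lands on a Wednesday or Friday or Sunday (gaps cycle 2, 2, 3, 2, 2).
So the schedule is: every Wednesday, Friday and Sunday.
Next Wednesday: June 18, 2025.
Next Friday: June 20, 2025.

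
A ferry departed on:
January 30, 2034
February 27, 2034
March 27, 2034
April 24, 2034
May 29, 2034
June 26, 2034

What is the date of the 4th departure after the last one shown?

Every date is a Monday; gaps 28, 28, 28, 35, 28 days.
Each is the last Monday of its month (at least one falls on the 29th or later, ruling out '4th Monday').
Last Monday of July 2034: July 31, 2034.
Last Monday of August 2034: August 28, 2034.
September 2034 ends with Monday September 25, 2034.
Last Monday of October 2034: October 30, 2034.

October 30, 2034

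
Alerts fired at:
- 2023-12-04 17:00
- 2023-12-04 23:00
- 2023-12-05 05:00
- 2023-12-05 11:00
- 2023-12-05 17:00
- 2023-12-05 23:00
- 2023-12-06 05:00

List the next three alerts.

2023-12-06 11:00, 2023-12-06 17:00, 2023-12-06 23:00

Gaps: 6, 6, 6, 6, 6, 6 hours — each event is 6 hours after the previous one.
2023-12-06 05:00 + 6 h = 2023-12-06 11:00.
2023-12-06 11:00 + 6 h = 2023-12-06 17:00.
2023-12-06 17:00 + 6 h = 2023-12-06 23:00.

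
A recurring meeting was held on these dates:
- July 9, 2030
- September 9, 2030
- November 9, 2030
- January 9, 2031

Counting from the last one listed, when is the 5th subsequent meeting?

Gaps: 62, 61, 61 days — not constant. Every event is on the 9th of the month.
Pattern: the 9th of every 2 months.
Next: March 2031 → March 9, 2031.
May 2031: May 9, 2031.
Next: July 2031 → July 9, 2031.
Next: September 2031 → September 9, 2031.
Next: November 2031 → November 9, 2031.

November 9, 2031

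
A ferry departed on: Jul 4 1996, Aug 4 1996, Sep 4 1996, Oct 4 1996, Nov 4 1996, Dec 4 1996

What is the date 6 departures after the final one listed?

Each date is the 4th; the gaps (31, 31, 30, 31, 30) track the month lengths.
The rule is the 4th of each month.
January 1997: Jan 4 1997.
Next: February 1997 → Feb 4 1997.
Next: March 1997 → Mar 4 1997.
April 1997: Apr 4 1997.
May 1997: May 4 1997.
June 1997: Jun 4 1997.

Jun 4 1997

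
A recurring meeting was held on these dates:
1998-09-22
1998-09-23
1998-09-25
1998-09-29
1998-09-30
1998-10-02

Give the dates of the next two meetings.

The gap pattern 1, 2, 4, 1, 2 repeats every 3 events.
These are the Tuesdays, Wednesdays and Fridays of each week.
Next Tuesday: 1998-10-06.
The following Wednesday is 1998-10-07.

1998-10-06, 1998-10-07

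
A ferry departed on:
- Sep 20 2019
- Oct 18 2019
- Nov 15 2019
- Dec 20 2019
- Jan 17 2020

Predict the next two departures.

These are Fridays at 28- or 35-day spacing (28, 28, 35, 28).
The pattern: 3rd Friday of the month.
February 2020 — 3rd Friday is Feb 21 2020.
March 2020 — 3rd Friday is Mar 20 2020.

Feb 21 2020, Mar 20 2020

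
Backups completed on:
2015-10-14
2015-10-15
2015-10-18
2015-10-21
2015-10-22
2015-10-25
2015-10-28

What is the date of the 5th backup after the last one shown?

2015-11-08

Every event lands on a Wednesday or Thursday or Sunday (gaps cycle 1, 3, 3, 1, 3, 3).
So the schedule is: every Wednesday, Thursday and Sunday.
Next Thursday: 2015-10-29.
The following Sunday is 2015-11-01.
The following Wednesday is 2015-11-04.
Next Thursday: 2015-11-05.
Next Sunday: 2015-11-08.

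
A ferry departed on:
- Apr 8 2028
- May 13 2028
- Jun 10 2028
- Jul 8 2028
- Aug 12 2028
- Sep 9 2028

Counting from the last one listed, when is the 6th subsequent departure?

Gaps: 35, 28, 28, 35, 28 days — a mix of 28 and 35. Every date is a Saturday.
Each is the 2nd Saturday of its month.
2nd Saturday of October 2028: Oct 14 2028.
November 2028 — 2nd Saturday is Nov 11 2028.
2nd Saturday of December 2028: Dec 9 2028.
January 2029 — 2nd Saturday is Jan 13 2029.
2nd Saturday of February 2029: Feb 10 2029.
2nd Saturday of March 2029: Mar 10 2029.

Mar 10 2029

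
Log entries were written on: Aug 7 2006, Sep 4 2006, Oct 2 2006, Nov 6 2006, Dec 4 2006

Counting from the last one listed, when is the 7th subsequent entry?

Gaps: 28, 28, 35, 28 days — a mix of 28 and 35. Every date is a Monday.
Each is the 1st Monday of its month.
1st Monday of January 2007: Jan 1 2007.
1st Monday of February 2007: Feb 5 2007.
March 2007 — 1st Monday is Mar 5 2007.
1st Monday of April 2007: Apr 2 2007.
May 2007 — 1st Monday is May 7 2007.
1st Monday of June 2007: Jun 4 2007.
July 2007 — 1st Monday is Jul 2 2007.

Jul 2 2007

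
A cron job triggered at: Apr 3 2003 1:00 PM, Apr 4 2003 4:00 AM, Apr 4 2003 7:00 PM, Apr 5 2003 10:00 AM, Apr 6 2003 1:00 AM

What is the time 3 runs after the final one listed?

Apr 7 2003 10:00 PM

The interval is a steady 15 hours (15, 15, 15, 15).
Apr 6 2003 1:00 AM + 15 h = Apr 6 2003 4:00 PM.
Apr 6 2003 4:00 PM + 15 h = Apr 7 2003 7:00 AM.
Apr 7 2003 7:00 AM + 15 h = Apr 7 2003 10:00 PM.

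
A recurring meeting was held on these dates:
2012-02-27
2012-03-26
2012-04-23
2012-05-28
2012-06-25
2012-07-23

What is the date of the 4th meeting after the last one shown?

2012-11-26

These are Mondays at 28- or 35-day spacing (28, 28, 35, 28, 28).
The pattern: 4th Monday of the month.
August 2012 — 4th Monday is 2012-08-27.
4th Monday of September 2012: 2012-09-24.
October 2012 — 4th Monday is 2012-10-22.
4th Monday of November 2012: 2012-11-26.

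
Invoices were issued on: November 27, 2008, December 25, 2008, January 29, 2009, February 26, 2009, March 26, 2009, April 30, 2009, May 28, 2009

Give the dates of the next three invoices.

June 25, 2009; July 30, 2009; August 27, 2009

These are Thursdays with 28, 35, 28, 28, 35, 28-day gaps.
Each is the final Thursday of its month — January 29, 2009 is past the 28th, so '4th Thursday' doesn't fit.
Last Thursday of June 2009: June 25, 2009.
Last Thursday of July 2009: July 30, 2009.
Last Thursday of August 2009: August 27, 2009.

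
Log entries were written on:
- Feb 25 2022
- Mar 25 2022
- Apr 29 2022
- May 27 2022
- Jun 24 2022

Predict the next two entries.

All Fridays; the gaps (28, 35, 28, 28) vary with month length.
This is the last Friday of each month.
Last Friday of July 2022: Jul 29 2022.
Last Friday of August 2022: Aug 26 2022.

Jul 29 2022, Aug 26 2022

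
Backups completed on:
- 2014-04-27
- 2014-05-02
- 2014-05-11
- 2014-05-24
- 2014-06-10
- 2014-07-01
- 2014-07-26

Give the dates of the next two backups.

2014-08-24, 2014-09-26

Intervals are 5, 9, 13, 17, 21, 25 days — an arithmetic progression with common difference 4.
Next gap: 29 days. 2014-07-26 + 29 days = 2014-08-24.
Next gap: 33 days. 2014-08-24 + 33 days = 2014-09-26.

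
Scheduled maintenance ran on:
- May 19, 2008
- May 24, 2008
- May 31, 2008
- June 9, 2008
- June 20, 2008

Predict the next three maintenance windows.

The spacing grows by 2 each time: 5, 7, 9, 11 days.
Next gap: 13 days. June 20, 2008 + 13 days = July 3, 2008.
Next gap: 15 days. July 3, 2008 + 15 days = July 18, 2008.
Next gap: 17 days. July 18, 2008 + 17 days = August 4, 2008.

July 3, 2008; July 18, 2008; August 4, 2008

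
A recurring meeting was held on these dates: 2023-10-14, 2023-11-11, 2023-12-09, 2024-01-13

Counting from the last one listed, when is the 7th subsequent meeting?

2024-08-10

These are Saturdays at 28- or 35-day spacing (28, 28, 35).
The pattern: 2nd Saturday of the month.
February 2024 — 2nd Saturday is 2024-02-10.
March 2024 — 2nd Saturday is 2024-03-09.
2nd Saturday of April 2024: 2024-04-13.
2nd Saturday of May 2024: 2024-05-11.
2nd Saturday of June 2024: 2024-06-08.
2nd Saturday of July 2024: 2024-07-13.
August 2024 — 2nd Saturday is 2024-08-10.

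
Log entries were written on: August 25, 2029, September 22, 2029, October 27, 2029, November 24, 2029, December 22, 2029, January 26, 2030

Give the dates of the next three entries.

These are Saturdays at 28- or 35-day spacing (28, 35, 28, 28, 35).
The pattern: 4th Saturday of the month.
4th Saturday of February 2030: February 23, 2030.
4th Saturday of March 2030: March 23, 2030.
4th Saturday of April 2030: April 27, 2030.

February 23, 2030; March 23, 2030; April 27, 2030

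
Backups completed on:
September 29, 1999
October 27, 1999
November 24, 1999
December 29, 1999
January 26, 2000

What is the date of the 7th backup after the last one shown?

August 30, 2000

Every date is a Wednesday; gaps 28, 28, 35, 28 days.
Each is the last Wednesday of its month (at least one falls on the 29th or later, ruling out '4th Wednesday').
February 2000 ends with Wednesday February 23, 2000.
Last Wednesday of March 2000: March 29, 2000.
April 2000 ends with Wednesday April 26, 2000.
May 2000 ends with Wednesday May 31, 2000.
Last Wednesday of June 2000: June 28, 2000.
Last Wednesday of July 2000: July 26, 2000.
August 2000 ends with Wednesday August 30, 2000.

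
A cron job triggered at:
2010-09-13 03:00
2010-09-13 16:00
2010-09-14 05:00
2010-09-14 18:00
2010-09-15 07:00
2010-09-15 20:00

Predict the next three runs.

2010-09-16 09:00, 2010-09-16 22:00, 2010-09-17 11:00

Spacing: 13, 13, 13, 13, 13 h — constant 13 h.
2010-09-15 20:00 + 13 h = 2010-09-16 09:00.
2010-09-16 09:00 + 13 h = 2010-09-16 22:00.
2010-09-16 22:00 + 13 h = 2010-09-17 11:00.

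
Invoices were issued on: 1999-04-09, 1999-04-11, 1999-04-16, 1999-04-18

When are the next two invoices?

Gaps: 2, 5, 2 days — not constant, but cyclic with period 2.
The events fall on every Friday and Sunday.
Next Friday: 1999-04-23.
Next Sunday: 1999-04-25.

1999-04-23, 1999-04-25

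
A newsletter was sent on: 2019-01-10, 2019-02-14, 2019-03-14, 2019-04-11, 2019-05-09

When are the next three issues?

2019-06-13, 2019-07-11, 2019-08-08

These are Thursdays at 28- or 35-day spacing (35, 28, 28, 28).
The pattern: 2nd Thursday of the month.
June 2019 — 2nd Thursday is 2019-06-13.
2nd Thursday of July 2019: 2019-07-11.
August 2019 — 2nd Thursday is 2019-08-08.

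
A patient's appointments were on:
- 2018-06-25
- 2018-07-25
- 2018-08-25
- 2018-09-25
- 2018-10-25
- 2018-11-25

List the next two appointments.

Each date is the 25th; the gaps (30, 31, 31, 30, 31) track the month lengths.
The rule is the 25th of each month.
Next: December 2018 → 2018-12-25.
Next: January 2019 → 2019-01-25.

2018-12-25, 2019-01-25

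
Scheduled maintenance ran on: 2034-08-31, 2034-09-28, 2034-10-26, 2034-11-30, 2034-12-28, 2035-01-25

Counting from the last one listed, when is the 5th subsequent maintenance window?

2035-06-28

Every date is a Thursday; gaps 28, 28, 35, 28, 28 days.
Each is the last Thursday of its month (at least one falls on the 29th or later, ruling out '4th Thursday').
February 2035 ends with Thursday 2035-02-22.
March 2035 ends with Thursday 2035-03-29.
April 2035 ends with Thursday 2035-04-26.
May 2035 ends with Thursday 2035-05-31.
June 2035 ends with Thursday 2035-06-28.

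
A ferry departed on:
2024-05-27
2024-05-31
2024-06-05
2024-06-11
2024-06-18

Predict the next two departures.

Intervals are 4, 5, 6, 7 days — an arithmetic progression with common difference 1.
Next gap: 8 days. 2024-06-18 + 8 days = 2024-06-26.
Next gap: 9 days. 2024-06-26 + 9 days = 2024-07-05.

2024-06-26, 2024-07-05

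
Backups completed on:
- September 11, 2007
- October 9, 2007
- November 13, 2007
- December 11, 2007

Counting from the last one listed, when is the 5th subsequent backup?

All dates are Tuesdays, 28, 35, 28 days apart.
Specifically, the 2nd Tuesday of each month.
2nd Tuesday of January 2008: January 8, 2008.
February 2008 — 2nd Tuesday is February 12, 2008.
2nd Tuesday of March 2008: March 11, 2008.
April 2008 — 2nd Tuesday is April 8, 2008.
May 2008 — 2nd Tuesday is May 13, 2008.

May 13, 2008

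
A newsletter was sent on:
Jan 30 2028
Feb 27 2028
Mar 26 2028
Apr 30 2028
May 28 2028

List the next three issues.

Jun 25 2028, Jul 30 2028, Aug 27 2028

These are Sundays with 28, 28, 35, 28-day gaps.
Each is the final Sunday of its month — Jan 30 2028 is past the 28th, so '4th Sunday' doesn't fit.
Last Sunday of June 2028: Jun 25 2028.
Last Sunday of July 2028: Jul 30 2028.
August 2028 ends with Sunday Aug 27 2028.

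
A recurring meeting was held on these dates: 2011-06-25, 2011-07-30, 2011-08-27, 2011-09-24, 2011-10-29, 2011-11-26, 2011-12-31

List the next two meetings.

2012-01-28, 2012-02-25

Every date is a Saturday; gaps 35, 28, 28, 35, 28, 35 days.
Each is the last Saturday of its month (at least one falls on the 29th or later, ruling out '4th Saturday').
January 2012 ends with Saturday 2012-01-28.
Last Saturday of February 2012: 2012-02-25.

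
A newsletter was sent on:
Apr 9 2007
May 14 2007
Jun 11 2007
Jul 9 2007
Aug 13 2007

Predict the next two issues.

Sep 10 2007, Oct 8 2007

All dates are Mondays, 35, 28, 28, 35 days apart.
Specifically, the 2nd Monday of each month.
September 2007 — 2nd Monday is Sep 10 2007.
October 2007 — 2nd Monday is Oct 8 2007.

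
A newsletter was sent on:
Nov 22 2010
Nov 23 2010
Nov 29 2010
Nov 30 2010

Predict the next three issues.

Dec 6 2010, Dec 7 2010, Dec 13 2010

Every event lands on a Monday or Tuesday (gaps cycle 1, 6, 1).
So the schedule is: every Monday and Tuesday.
Next Monday: Dec 6 2010.
Next Tuesday: Dec 7 2010.
The following Monday is Dec 13 2010.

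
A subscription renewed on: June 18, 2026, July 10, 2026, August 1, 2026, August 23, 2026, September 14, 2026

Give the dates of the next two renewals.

October 6, 2026; October 28, 2026

The spacing is 22, 22, 22, 22 days — always 22 days.
September 14, 2026 + 22 days = October 6, 2026.
October 6, 2026 + 22 days = October 28, 2026.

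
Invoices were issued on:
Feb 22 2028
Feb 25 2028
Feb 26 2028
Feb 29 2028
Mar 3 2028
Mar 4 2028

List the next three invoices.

Mar 7 2028, Mar 10 2028, Mar 11 2028

Every event lands on a Tuesday or Friday or Saturday (gaps cycle 3, 1, 3, 3, 1).
So the schedule is: every Tuesday, Friday and Saturday.
The following Tuesday is Mar 7 2028.
Next Friday: Mar 10 2028.
Next Saturday: Mar 11 2028.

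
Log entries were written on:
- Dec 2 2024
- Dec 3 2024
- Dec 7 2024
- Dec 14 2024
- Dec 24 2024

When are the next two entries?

Jan 6 2025, Jan 22 2025

Intervals are 1, 4, 7, 10 days — an arithmetic progression with common difference 3.
Next gap: 13 days. Dec 24 2024 + 13 days = Jan 6 2025.
Next gap: 16 days. Jan 6 2025 + 16 days = Jan 22 2025.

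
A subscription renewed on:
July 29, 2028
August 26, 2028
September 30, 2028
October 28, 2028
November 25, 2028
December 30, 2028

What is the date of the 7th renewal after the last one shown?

Every date is a Saturday; gaps 28, 35, 28, 28, 35 days.
Each is the last Saturday of its month (at least one falls on the 29th or later, ruling out '4th Saturday').
Last Saturday of January 2029: January 27, 2029.
Last Saturday of February 2029: February 24, 2029.
March 2029 ends with Saturday March 31, 2029.
Last Saturday of April 2029: April 28, 2029.
Last Saturday of May 2029: May 26, 2029.
June 2029 ends with Saturday June 30, 2029.
Last Saturday of July 2029: July 28, 2029.

July 28, 2029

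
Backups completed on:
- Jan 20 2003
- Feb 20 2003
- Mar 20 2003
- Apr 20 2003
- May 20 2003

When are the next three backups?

Jun 20 2003, Jul 20 2003, Aug 20 2003

Gaps: 31, 28, 31, 30 days — not constant. Every event is on the 20th of the month.
Pattern: the 20th of each month.
Next: June 2003 → Jun 20 2003.
July 2003: Jul 20 2003.
Next: August 2003 → Aug 20 2003.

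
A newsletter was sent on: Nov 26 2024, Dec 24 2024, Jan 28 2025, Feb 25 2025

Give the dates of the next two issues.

Gaps: 28, 35, 28 days — a mix of 28 and 35. Every date is a Tuesday.
Each is the 4th Tuesday of its month.
4th Tuesday of March 2025: Mar 25 2025.
4th Tuesday of April 2025: Apr 22 2025.

Mar 25 2025, Apr 22 2025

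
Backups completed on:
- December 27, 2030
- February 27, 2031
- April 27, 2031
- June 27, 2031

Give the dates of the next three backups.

August 27, 2031; October 27, 2031; December 27, 2031

The day-of-month is always 27 (62, 59, 61 days between events).
So this recurs on the 27th of every 2 months.
Next: August 2031 → August 27, 2031.
Next: October 2031 → October 27, 2031.
Next: December 2031 → December 27, 2031.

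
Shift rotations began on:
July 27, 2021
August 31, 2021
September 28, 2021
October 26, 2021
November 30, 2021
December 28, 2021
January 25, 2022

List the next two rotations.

These are Tuesdays with 35, 28, 28, 35, 28, 28-day gaps.
Each is the final Tuesday of its month — August 31, 2021 is past the 28th, so '4th Tuesday' doesn't fit.
Last Tuesday of February 2022: February 22, 2022.
March 2022 ends with Tuesday March 29, 2022.

February 22, 2022; March 29, 2022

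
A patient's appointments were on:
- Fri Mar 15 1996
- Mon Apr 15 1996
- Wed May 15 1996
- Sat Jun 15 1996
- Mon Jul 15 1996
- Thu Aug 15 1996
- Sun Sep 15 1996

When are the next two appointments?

Tue Oct 15 1996, Fri Nov 15 1996

Each date is the 15th; the gaps (31, 30, 31, 30, 31, 31) track the month lengths.
The rule is the 15th of each month.
Next: October 1996 → Tue Oct 15 1996.
November 1996: Fri Nov 15 1996.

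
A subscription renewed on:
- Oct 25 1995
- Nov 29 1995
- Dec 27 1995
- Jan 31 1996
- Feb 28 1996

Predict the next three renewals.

Mar 27 1996, Apr 24 1996, May 29 1996

Every date is a Wednesday; gaps 35, 28, 35, 28 days.
Each is the last Wednesday of its month (at least one falls on the 29th or later, ruling out '4th Wednesday').
Last Wednesday of March 1996: Mar 27 1996.
Last Wednesday of April 1996: Apr 24 1996.
May 1996 ends with Wednesday May 29 1996.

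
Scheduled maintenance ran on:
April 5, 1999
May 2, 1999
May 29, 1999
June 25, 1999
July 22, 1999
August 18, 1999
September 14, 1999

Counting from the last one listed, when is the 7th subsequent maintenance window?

Gaps between consecutive events: 27, 27, 27, 27, 27, 27 days — a constant 27-day interval.
September 14, 1999 + 27 days = October 11, 1999.
October 11, 1999 + 27 days = November 7, 1999.
November 7, 1999 + 27 days = December 4, 1999.
December 4, 1999 + 27 days = December 31, 1999.
December 31, 1999 + 27 days = January 27, 2000.
January 27, 2000 + 27 days = February 23, 2000.
February 23, 2000 + 27 days = March 21, 2000.

March 21, 2000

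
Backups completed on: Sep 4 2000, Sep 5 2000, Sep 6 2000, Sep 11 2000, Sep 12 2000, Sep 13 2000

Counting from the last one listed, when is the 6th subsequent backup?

Sep 27 2000

Gaps: 1, 1, 5, 1, 1 days — not constant, but cyclic with period 3.
The events fall on every Monday, Tuesday and Wednesday.
The following Monday is Sep 18 2000.
Next Tuesday: Sep 19 2000.
The following Wednesday is Sep 20 2000.
Next Monday: Sep 25 2000.
The following Tuesday is Sep 26 2000.
Next Wednesday: Sep 27 2000.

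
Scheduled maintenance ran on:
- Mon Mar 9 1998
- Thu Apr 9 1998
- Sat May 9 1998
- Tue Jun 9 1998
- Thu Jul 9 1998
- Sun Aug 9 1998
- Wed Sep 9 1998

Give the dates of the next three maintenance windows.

Fri Oct 9 1998, Mon Nov 9 1998, Wed Dec 9 1998

Gaps: 31, 30, 31, 30, 31, 31 days — not constant. Every event is on the 9th of the month.
Pattern: the 9th of each month.
Next: October 1998 → Fri Oct 9 1998.
November 1998: Mon Nov 9 1998.
Next: December 1998 → Wed Dec 9 1998.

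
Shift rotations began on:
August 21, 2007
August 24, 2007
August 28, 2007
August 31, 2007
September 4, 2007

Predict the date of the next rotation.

September 7, 2007

Gaps: 3, 4, 3, 4 days — not constant, but cyclic with period 2.
The events fall on every Tuesday and Friday.
Next Friday: September 7, 2007.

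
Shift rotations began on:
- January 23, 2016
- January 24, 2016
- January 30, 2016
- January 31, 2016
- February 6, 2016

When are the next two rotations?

Every event lands on a Saturday or Sunday (gaps cycle 1, 6, 1, 6).
So the schedule is: every Saturday and Sunday.
The following Sunday is February 7, 2016.
The following Saturday is February 13, 2016.

February 7, 2016; February 13, 2016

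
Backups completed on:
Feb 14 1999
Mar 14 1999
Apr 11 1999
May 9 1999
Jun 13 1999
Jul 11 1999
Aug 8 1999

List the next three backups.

Gaps: 28, 28, 28, 35, 28, 28 days — a mix of 28 and 35. Every date is a Sunday.
Each is the 2nd Sunday of its month.
2nd Sunday of September 1999: Sep 12 1999.
2nd Sunday of October 1999: Oct 10 1999.
November 1999 — 2nd Sunday is Nov 14 1999.

Sep 12 1999, Oct 10 1999, Nov 14 1999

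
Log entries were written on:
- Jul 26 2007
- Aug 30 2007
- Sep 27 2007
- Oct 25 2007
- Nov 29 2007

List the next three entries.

Dec 27 2007, Jan 31 2008, Feb 28 2008

All Thursdays; the gaps (35, 28, 28, 35) vary with month length.
This is the last Thursday of each month.
December 2007 ends with Thursday Dec 27 2007.
Last Thursday of January 2008: Jan 31 2008.
February 2008 ends with Thursday Feb 28 2008.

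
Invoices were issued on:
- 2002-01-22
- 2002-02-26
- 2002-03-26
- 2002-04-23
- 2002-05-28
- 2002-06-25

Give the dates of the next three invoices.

These are Tuesdays at 28- or 35-day spacing (35, 28, 28, 35, 28).
The pattern: 4th Tuesday of the month.
4th Tuesday of July 2002: 2002-07-23.
4th Tuesday of August 2002: 2002-08-27.
4th Tuesday of September 2002: 2002-09-24.

2002-07-23, 2002-08-27, 2002-09-24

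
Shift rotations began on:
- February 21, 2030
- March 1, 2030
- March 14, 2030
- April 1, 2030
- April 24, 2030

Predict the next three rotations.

May 22, 2030; June 24, 2030; August 1, 2030

Gaps: 8, 13, 18, 23 days — each gap is 5 larger than the previous one.
Next gap: 28 days. April 24, 2030 + 28 days = May 22, 2030.
Next gap: 33 days. May 22, 2030 + 33 days = June 24, 2030.
Next gap: 38 days. June 24, 2030 + 38 days = August 1, 2030.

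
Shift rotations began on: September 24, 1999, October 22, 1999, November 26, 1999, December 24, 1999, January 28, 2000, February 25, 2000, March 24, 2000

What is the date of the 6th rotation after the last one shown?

All dates are Fridays, 28, 35, 28, 35, 28, 28 days apart.
Specifically, the 4th Friday of each month.
April 2000 — 4th Friday is April 28, 2000.
4th Friday of May 2000: May 26, 2000.
4th Friday of June 2000: June 23, 2000.
4th Friday of July 2000: July 28, 2000.
4th Friday of August 2000: August 25, 2000.
4th Friday of September 2000: September 22, 2000.

September 22, 2000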